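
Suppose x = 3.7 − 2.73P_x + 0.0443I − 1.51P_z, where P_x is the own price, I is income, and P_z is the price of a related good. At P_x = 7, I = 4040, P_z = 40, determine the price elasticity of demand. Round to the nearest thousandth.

At the given point, x = 3.7 − 2.73(7) + 0.0443(4040) − 1.51(40) = 3.7 − 19.11 + 178.972 − 60.4 = 103.162.
∂x/∂P_x = −2.73, so E_p = (−2.73)·(7/103.162) ≈ -0.185.
|E_p| < 1: demand is inelastic.

-0.185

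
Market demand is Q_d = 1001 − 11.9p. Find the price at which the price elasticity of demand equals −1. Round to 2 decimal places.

For linear demand Q_d = a − bp, E = −bp/(a − bp). |E| = 1 ⇒ bp = a − bp ⇒ p = a/(2b).
p = 1001/(2·11.9) ≈ 42.06.

42.06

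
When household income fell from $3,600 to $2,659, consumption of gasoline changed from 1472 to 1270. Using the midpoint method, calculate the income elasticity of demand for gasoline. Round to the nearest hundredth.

%ΔQ = (1270 − 1472)/[(1472+1270)/2] = -202/1371 ≈ -0.1473.
%ΔY = (2,659 − 3,600)/[(3,600+2,659)/2] = -941/3129.5 ≈ -0.3007.
E_I = %ΔQ/%ΔY ≈ 0.49.
E_I ∈ (0,1): normal good (necessity).

0.49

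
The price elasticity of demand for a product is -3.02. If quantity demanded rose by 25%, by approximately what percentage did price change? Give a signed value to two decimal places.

%ΔQ ≈ E × %ΔP ⇒ %ΔP = %ΔQ / E = (25%)/(-3.02) ≈ -8.28%.

-8.28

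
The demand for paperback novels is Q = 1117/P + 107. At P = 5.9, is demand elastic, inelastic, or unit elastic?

inelastic

At P = 5.9, Q = 296.322.
dQ/dP = −1117/P² = −32.0885.
Point elasticity E = (dQ/dP)·(P/Q) = -32.0885 × 5.9/296.322 ≈ -0.639.
|E| ≈ 0.639 < 1, so demand is inelastic.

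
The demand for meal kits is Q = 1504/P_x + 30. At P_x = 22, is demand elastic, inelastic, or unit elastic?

inelastic

At P_x = 22, Q = 98.3636.
dQ/dP_x = −1504/P_x² = −3.1074.
Point elasticity E = (dQ/dP_x)·(P_x/Q) = -3.1074 × 22/98.3636 ≈ -0.695.
|E| ≈ 0.695 < 1, so demand is inelastic.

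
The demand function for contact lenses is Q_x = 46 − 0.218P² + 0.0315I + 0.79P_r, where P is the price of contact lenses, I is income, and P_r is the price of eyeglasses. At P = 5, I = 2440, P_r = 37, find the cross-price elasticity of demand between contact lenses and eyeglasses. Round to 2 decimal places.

0.20

Substituting, Q_x = 46 − 0.218(5)² + 0.0315(2440) + 0.79(37) = 46 − 5.45 + 76.86 + 29.23 = 146.64.
∂Q_x/∂P_r = +0.79, so E_xy = 0.79·(37/146.64) ≈ 0.20.
E_xy > 0: the goods are substitutes.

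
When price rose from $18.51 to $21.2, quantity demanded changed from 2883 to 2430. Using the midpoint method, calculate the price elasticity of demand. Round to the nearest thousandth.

-1.259

%Δq = (2430 − 2883)/[(2883 + 2430)/2] = -453/2656.5 ≈ -0.1705.
%ΔP = (21.2 − 18.51)/[(18.51 + 21.2)/2] = 2.69/19.855 ≈ 0.1355.
Arc elasticity E = %Δq/%ΔP ≈ -0.1705/0.1355 ≈ -1.259.
|E| > 1: demand is elastic over this range.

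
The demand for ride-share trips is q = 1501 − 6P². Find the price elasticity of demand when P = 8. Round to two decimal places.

At P = 8, q = 1117.
dq/dP = −2·6·P = −96.
Point elasticity E = (dq/dP)·(P/q) = -96 × 8/1117 ≈ -0.69.
|E| < 1, so demand is inelastic at this price.

-0.69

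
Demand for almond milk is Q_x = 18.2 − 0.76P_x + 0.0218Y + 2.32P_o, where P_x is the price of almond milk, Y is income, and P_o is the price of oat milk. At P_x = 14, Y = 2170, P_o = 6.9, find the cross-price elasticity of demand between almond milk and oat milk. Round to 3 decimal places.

First evaluate Q_x: 18.2 − 0.76(14) + 0.0218(2170) + 2.32(6.9) = 18.2 − 10.64 + 47.306 + 16.008 = 70.874.
∂Q_x/∂P_o = +2.32, so E_xy = 2.32·(6.9/70.874) ≈ 0.226.
E_xy > 0: the goods are substitutes.

0.226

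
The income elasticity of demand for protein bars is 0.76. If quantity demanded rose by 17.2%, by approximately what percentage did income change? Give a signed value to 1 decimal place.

%ΔQ ≈ E × %ΔI ⇒ %ΔI = %ΔQ / E = (17.2%)/(0.76) ≈ 22.6%.

22.6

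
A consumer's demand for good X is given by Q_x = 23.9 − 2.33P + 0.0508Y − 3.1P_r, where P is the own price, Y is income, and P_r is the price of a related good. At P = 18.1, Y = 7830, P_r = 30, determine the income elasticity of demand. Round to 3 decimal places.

Evaluating quantity at (P, Y, P_r) gives Q_x = 23.9 − 2.33(18.1) + 0.0508(7830) − 3.1(30) = 23.9 − 42.173 + 397.764 − 93 = 286.491.
∂Q_x/∂Y = +0.0508, so E_I = 0.0508·(7830/286.491) ≈ 1.388.
E_I > 1: normal good (luxury).

1.388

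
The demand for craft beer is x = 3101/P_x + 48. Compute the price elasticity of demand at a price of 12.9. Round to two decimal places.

-0.83

At P_x = 12.9, x = 288.3876.
dx/dP_x = −3101/P_x² = −18.6347.
Point elasticity E = (dx/dP_x)·(P_x/x) = -18.6347 × 12.9/288.3876 ≈ -0.83.
|E| < 1, so demand is inelastic at this price.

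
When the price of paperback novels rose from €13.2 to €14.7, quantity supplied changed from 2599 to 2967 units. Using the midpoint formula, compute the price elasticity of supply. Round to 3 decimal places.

1.230

%Δq = (2967 − 2599)/[(2599 + 2967)/2] = 368/2783 ≈ 0.1322.
%Δp = (14.7 − 13.2)/[(13.2 + 14.7)/2] = 1.5/13.95 ≈ 0.1075.
Arc elasticity E = %Δq/%Δp ≈ 0.1322/0.1075 ≈ 1.230.
|E| > 1: supply is elastic over this range.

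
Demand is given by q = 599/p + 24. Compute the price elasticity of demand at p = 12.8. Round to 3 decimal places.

-0.661

At p = 12.8, q = 70.7969.
dq/dp = −599/p² = −3.656.
Point elasticity E = (dq/dp)·(p/q) = -3.656 × 12.8/70.7969 ≈ -0.661.
|E| < 1, so demand is inelastic at this price.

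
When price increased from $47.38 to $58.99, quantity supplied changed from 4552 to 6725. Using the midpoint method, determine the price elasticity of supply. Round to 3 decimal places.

%Δq = (6725 − 4552)/[(4552 + 6725)/2] = 2173/5638.5 ≈ 0.3854.
%ΔP = (58.99 − 47.38)/[(47.38 + 58.99)/2] = 11.61/53.185 ≈ 0.2183.
Arc elasticity E = %Δq/%ΔP ≈ 0.3854/0.2183 ≈ 1.765.
|E| > 1: supply is elastic over this range.

1.765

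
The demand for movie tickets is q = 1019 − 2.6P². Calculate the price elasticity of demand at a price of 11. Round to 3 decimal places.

At P = 11, q = 704.4.
dq/dP = −2·2.6·P = −57.2.
Point elasticity E = (dq/dP)·(P/q) = -57.2 × 11/704.4 ≈ -0.893.
|E| < 1, so demand is inelastic at this price.

-0.893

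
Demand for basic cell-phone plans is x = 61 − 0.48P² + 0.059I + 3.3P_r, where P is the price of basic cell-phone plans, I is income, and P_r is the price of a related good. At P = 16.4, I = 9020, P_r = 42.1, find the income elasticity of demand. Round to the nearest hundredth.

0.88

First evaluate x: 61 − 0.48(16.4)² + 0.059(9020) + 3.3(42.1) = 61 − 129.1008 + 532.18 + 138.93 = 603.0092.
∂x/∂I = +0.059, so E_I = 0.059·(9020/603.0092) ≈ 0.88.
E_I ∈ (0,1): normal good (necessity).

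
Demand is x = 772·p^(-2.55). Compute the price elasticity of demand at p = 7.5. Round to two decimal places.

For a Cobb–Douglas (constant-elasticity) form x = A·p^α·…, the elasticity with respect to p equals the exponent α at every point.
Here the exponent on p is -2.55, so the price elasticity of demand is -2.55.

-2.55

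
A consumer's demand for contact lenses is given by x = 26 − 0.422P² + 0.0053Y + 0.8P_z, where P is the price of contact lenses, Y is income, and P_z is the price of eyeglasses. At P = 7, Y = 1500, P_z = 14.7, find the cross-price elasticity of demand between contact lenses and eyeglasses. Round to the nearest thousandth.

x = 26 − 0.422(7)² + 0.0053(1500) + 0.8(14.7) = 26 − 20.678 + 7.95 + 11.76 = 25.032.
∂x/∂P_z = +0.8, so E_xy = 0.8·(14.7/25.032) ≈ 0.470.
E_xy > 0: the goods are substitutes.

0.470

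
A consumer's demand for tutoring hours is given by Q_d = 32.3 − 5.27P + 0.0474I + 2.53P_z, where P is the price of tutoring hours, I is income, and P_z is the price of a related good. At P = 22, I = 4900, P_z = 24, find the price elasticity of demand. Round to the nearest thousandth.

-0.554

Substituting, Q_d = 32.3 − 5.27(22) + 0.0474(4900) + 2.53(24) = 32.3 − 115.94 + 232.26 + 60.72 = 209.34.
∂Q_d/∂P = −5.27, so E_p = (−5.27)·(22/209.34) ≈ -0.554.
|E_p| < 1: demand is inelastic.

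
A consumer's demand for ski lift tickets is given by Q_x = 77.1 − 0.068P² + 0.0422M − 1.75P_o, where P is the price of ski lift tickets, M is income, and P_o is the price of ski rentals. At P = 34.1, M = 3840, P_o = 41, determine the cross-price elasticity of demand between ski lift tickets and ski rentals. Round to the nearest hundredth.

-0.81

First evaluate Q_x: 77.1 − 0.068(34.1)² + 0.0422(3840) − 1.75(41) = 77.1 − 79.0711 + 162.048 − 71.75 = 88.3269.
∂Q_x/∂P_o = −1.75, so E_xy = -1.75·(41/88.3269) ≈ -0.81.
E_xy < 0: the goods are complements.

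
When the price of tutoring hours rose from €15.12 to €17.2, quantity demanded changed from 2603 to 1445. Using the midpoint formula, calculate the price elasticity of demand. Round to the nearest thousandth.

%ΔQ = (1445 − 2603)/[(2603 + 1445)/2] = -1158/2024 ≈ -0.5721.
%Δp = (17.2 − 15.12)/[(15.12 + 17.2)/2] = 2.08/16.16 ≈ 0.1287.
Arc elasticity E = %ΔQ/%Δp ≈ -0.5721/0.1287 ≈ -4.445.
|E| > 1: demand is elastic over this range.

-4.445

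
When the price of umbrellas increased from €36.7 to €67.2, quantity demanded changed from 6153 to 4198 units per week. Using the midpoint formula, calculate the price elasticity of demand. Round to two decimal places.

%Δq = (4198 − 6153)/[(6153 + 4198)/2] = -1955/5175.5 ≈ -0.3777.
%ΔP = (67.2 − 36.7)/[(36.7 + 67.2)/2] = 30.5/51.95 ≈ 0.5871.
Arc elasticity E = %Δq/%ΔP ≈ -0.3777/0.5871 ≈ -0.64.
|E| < 1: demand is inelastic over this range.

-0.64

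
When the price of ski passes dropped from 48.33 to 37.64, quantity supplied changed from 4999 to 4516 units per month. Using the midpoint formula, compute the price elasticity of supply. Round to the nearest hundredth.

%ΔQ = (4516 − 4999)/[(4999 + 4516)/2] = -483/4757.5 ≈ -0.1015.
%Δp = (37.64 − 48.33)/[(48.33 + 37.64)/2] = -10.69/42.985 ≈ -0.2487.
Arc elasticity E = %ΔQ/%Δp ≈ -0.1015/-0.2487 ≈ 0.41.
|E| < 1: supply is inelastic over this range.

0.41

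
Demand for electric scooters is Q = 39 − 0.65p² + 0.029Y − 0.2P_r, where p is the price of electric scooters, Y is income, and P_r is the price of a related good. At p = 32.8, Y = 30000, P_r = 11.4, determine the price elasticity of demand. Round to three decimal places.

At the given point, Q = 39 − 0.65(32.8)² + 0.029(30000) − 0.2(11.4) = 39 − 699.296 + 870 − 2.28 = 207.424.
∂Q/∂p = −2·0.65·p = -42.64, so E_p = -42.64·(32.8/207.424) ≈ -6.743.
|E_p| > 1: demand is elastic.

-6.743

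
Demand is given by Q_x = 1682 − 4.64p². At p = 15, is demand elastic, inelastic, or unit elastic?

elastic

At p = 15, Q_x = 638.
dQ_x/dp = −2·4.64·p = −139.2.
Point elasticity E = (dQ_x/dp)·(p/Q_x) = -139.2 × 15/638 ≈ -3.273.
|E| ≈ 3.273 > 1, so demand is elastic.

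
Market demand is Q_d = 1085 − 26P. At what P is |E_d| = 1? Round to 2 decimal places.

For linear demand Q_d = a − bP, E = −bP/(a − bP). |E| = 1 ⇒ bP = a − bP ⇒ P = a/(2b).
P = 1085/(2·26) ≈ 20.87.

20.87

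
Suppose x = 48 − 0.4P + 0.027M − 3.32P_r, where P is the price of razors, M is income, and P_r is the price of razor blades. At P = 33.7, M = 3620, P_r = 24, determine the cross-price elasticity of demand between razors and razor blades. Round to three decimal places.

Substituting, x = 48 − 0.4(33.7) + 0.027(3620) − 3.32(24) = 48 − 13.48 + 97.74 − 79.68 = 52.58.
∂x/∂P_r = −3.32, so E_xy = -3.32·(24/52.58) ≈ -1.515.
E_xy < 0: the goods are complements.

-1.515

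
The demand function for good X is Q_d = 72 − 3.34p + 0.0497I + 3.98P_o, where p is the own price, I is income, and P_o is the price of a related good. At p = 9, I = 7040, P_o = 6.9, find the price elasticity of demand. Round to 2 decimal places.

Substituting, Q_d = 72 − 3.34(9) + 0.0497(7040) + 3.98(6.9) = 72 − 30.06 + 349.888 + 27.462 = 419.29.
∂Q_d/∂p = −3.34, so E_p = (−3.34)·(9/419.29) ≈ -0.07.
|E_p| < 1: demand is inelastic.

-0.07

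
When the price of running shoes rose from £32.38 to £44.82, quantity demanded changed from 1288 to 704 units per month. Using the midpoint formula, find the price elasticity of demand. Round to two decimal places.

%ΔQ = (704 − 1288)/[(1288 + 704)/2] = -584/996 ≈ -0.5863.
%Δp = (44.82 − 32.38)/[(32.38 + 44.82)/2] = 12.44/38.6 ≈ 0.3223.
Arc elasticity E = %ΔQ/%Δp ≈ -0.5863/0.3223 ≈ -1.82.
|E| > 1: demand is elastic over this range.

-1.82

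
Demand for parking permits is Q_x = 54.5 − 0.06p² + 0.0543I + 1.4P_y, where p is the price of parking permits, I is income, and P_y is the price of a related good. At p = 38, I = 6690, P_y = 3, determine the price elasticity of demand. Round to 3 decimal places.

-0.517

At the given point, Q_x = 54.5 − 0.06(38)² + 0.0543(6690) + 1.4(3) = 54.5 − 86.64 + 363.267 + 4.2 = 335.327.
∂Q_x/∂p = −2·0.06·p = -4.56, so E_p = -4.56·(38/335.327) ≈ -0.517.
|E_p| < 1: demand is inelastic.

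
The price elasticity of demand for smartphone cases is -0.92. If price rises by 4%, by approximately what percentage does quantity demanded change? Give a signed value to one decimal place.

-3.7

%ΔQ ≈ E × %ΔP = (-0.92) × (4%) ≈ -3.7%.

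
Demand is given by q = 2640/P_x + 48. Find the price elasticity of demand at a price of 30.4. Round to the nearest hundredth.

At P_x = 30.4, q = 134.8421.
dq/dP_x = −2640/P_x² = −2.8566.
Point elasticity E = (dq/dP_x)·(P_x/q) = -2.8566 × 30.4/134.8421 ≈ -0.64.
|E| < 1, so demand is inelastic at this price.

-0.64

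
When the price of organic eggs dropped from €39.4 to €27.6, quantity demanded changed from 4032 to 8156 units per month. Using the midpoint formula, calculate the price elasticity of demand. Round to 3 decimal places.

-1.921

%ΔQ = (8156 − 4032)/[(4032 + 8156)/2] = 4124/6094 ≈ 0.6767.
%Δp = (27.6 − 39.4)/[(39.4 + 27.6)/2] = -11.8/33.5 ≈ -0.3522.
Arc elasticity E = %ΔQ/%Δp ≈ 0.6767/-0.3522 ≈ -1.921.
|E| > 1: demand is elastic over this range.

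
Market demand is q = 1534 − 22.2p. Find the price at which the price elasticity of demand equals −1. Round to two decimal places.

For linear demand q = a − bp, E = −bp/(a − bp). |E| = 1 ⇒ bp = a − bp ⇒ p = a/(2b).
p = 1534/(2·22.2) ≈ 34.55.

34.55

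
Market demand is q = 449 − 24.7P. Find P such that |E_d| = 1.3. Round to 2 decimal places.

Set −bP/(a − bP) = −1.3 ⇒ bP = 1.3(a − bP) ⇒ bP(1+1.3) = 1.3·a.
P = 1.3·449/(24.7·2.3) ≈ 10.27.

10.27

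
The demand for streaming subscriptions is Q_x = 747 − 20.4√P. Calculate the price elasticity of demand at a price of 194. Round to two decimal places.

-0.31

At P = 194, Q_x = 462.8609.
dQ_x/dP = −20.4/(2√P) = −20.4/(2·13.9284).
Point elasticity E = (dQ_x/dP)·(P/Q_x) = -0.7323 × 194/462.8609 ≈ -0.31.
|E| < 1, so demand is inelastic at this price.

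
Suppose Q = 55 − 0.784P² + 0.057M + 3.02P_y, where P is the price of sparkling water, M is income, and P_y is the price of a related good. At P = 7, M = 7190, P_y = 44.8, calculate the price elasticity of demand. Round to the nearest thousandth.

First evaluate Q: 55 − 0.784(7)² + 0.057(7190) + 3.02(44.8) = 55 − 38.416 + 409.83 + 135.296 = 561.71.
∂Q/∂P = −2·0.784·P = -10.976, so E_p = -10.976·(7/561.71) ≈ -0.137.
|E_p| < 1: demand is inelastic.

-0.137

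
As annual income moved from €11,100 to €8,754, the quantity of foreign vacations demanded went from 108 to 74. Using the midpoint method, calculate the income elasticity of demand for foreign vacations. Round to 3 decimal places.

1.581

%ΔQ = (74 − 108)/[(108+74)/2] = -34/91 ≈ -0.3736.
%ΔY = (8,754 − 11,100)/[(11,100+8,754)/2] = -2346/9927 ≈ -0.2363.
E_I = %ΔQ/%ΔY ≈ 1.581.
E_I > 1: normal good (luxury).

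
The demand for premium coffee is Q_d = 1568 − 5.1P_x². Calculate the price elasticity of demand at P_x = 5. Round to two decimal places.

At P_x = 5, Q_d = 1440.5.
dQ_d/dP_x = −2·5.1·P_x = −51.
Point elasticity E = (dQ_d/dP_x)·(P_x/Q_d) = -51 × 5/1440.5 ≈ -0.18.
|E| < 1, so demand is inelastic at this price.

-0.18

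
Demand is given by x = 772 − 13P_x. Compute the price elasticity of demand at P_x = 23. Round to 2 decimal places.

At P_x = 23, x = 473.
dx/dP_x = −13.
Point elasticity E = (dx/dP_x)·(P_x/x) = -13 × 23/473 ≈ -0.63.
|E| < 1, so demand is inelastic at this price.

-0.63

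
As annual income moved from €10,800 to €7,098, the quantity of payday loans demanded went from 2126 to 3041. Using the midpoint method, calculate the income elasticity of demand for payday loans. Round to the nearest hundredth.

%ΔQ = (3041 − 2126)/[(2126+3041)/2] = 915/2583.5 ≈ 0.3542.
%ΔY = (7,098 − 10,800)/[(10,800+7,098)/2] = -3702/8949 ≈ -0.4137.
E_I = %ΔQ/%ΔY ≈ -0.86.
E_I < 0: inferior good.

-0.86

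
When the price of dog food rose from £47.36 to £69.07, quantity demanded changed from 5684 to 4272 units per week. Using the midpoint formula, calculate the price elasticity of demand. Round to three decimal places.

-0.761

%Δq = (4272 − 5684)/[(5684 + 4272)/2] = -1412/4978 ≈ -0.2836.
%ΔP = (69.07 − 47.36)/[(47.36 + 69.07)/2] = 21.71/58.215 ≈ 0.3729.
Arc elasticity E = %Δq/%ΔP ≈ -0.2836/0.3729 ≈ -0.761.
|E| < 1: demand is inelastic over this range.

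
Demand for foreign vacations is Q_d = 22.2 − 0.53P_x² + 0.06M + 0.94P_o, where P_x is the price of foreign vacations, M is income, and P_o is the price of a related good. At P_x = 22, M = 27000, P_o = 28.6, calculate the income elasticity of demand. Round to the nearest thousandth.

1.147

Evaluating quantity at (P_x, M, P_o) gives Q_d = 22.2 − 0.53(22)² + 0.06(27000) + 0.94(28.6) = 22.2 − 256.52 + 1620 + 26.884 = 1412.564.
∂Q_d/∂M = +0.06, so E_I = 0.06·(27000/1412.564) ≈ 1.147.
E_I > 1: normal good (luxury).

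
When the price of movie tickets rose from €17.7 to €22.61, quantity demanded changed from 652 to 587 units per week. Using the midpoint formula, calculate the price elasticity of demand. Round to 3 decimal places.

-0.431

%Δq = (587 − 652)/[(652 + 587)/2] = -65/619.5 ≈ -0.1049.
%Δp = (22.61 − 17.7)/[(17.7 + 22.61)/2] = 4.91/20.155 ≈ 0.2436.
Arc elasticity E = %Δq/%Δp ≈ -0.1049/0.2436 ≈ -0.431.
|E| < 1: demand is inelastic over this range.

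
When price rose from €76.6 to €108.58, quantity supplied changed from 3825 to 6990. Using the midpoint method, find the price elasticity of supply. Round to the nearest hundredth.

1.69

%Δq = (6990 − 3825)/[(3825 + 6990)/2] = 3165/5407.5 ≈ 0.5853.
%ΔP = (108.58 − 76.6)/[(76.6 + 108.58)/2] = 31.98/92.59 ≈ 0.3454.
Arc elasticity E = %Δq/%ΔP ≈ 0.5853/0.3454 ≈ 1.69.
|E| > 1: supply is elastic over this range.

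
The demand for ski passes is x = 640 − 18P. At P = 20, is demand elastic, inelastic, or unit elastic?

At P = 20, x = 280.
dx/dP = −18.
Point elasticity E = (dx/dP)·(P/x) = -18 × 20/280 ≈ -1.286.
|E| ≈ 1.286 > 1, so demand is elastic.

elastic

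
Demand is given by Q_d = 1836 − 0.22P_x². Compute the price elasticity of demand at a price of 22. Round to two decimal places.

At P_x = 22, Q_d = 1729.52.
dQ_d/dP_x = −2·0.22·P_x = −9.68.
Point elasticity E = (dQ_d/dP_x)·(P_x/Q_d) = -9.68 × 22/1729.52 ≈ -0.12.
|E| < 1, so demand is inelastic at this price.

-0.12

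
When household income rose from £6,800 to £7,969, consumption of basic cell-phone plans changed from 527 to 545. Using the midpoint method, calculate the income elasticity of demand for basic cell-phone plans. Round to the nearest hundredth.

%ΔQ = (545 − 527)/[(527+545)/2] = 18/536 ≈ 0.0336.
%ΔI = (7,969 − 6,800)/[(6,800+7,969)/2] = 1169/7384.5 ≈ 0.1583.
E_I = %ΔQ/%ΔI ≈ 0.21.
E_I ∈ (0,1): normal good (necessity).

0.21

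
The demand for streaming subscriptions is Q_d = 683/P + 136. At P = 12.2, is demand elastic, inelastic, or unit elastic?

At P = 12.2, Q_d = 191.9836.
dQ_d/dP = −683/P² = −4.5888.
Point elasticity E = (dQ_d/dP)·(P/Q_d) = -4.5888 × 12.2/191.9836 ≈ -0.292.
|E| ≈ 0.292 < 1, so demand is inelastic.

inelastic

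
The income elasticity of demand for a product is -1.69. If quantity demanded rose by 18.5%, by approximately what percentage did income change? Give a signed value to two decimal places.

-10.95

%ΔQ ≈ E × %ΔI ⇒ %ΔI = %ΔQ / E = (18.5%)/(-1.69) ≈ -10.95%.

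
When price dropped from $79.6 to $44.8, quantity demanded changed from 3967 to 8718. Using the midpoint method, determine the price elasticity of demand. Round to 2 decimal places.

-1.34

%Δq = (8718 − 3967)/[(3967 + 8718)/2] = 4751/6342.5 ≈ 0.7491.
%Δp = (44.8 − 79.6)/[(79.6 + 44.8)/2] = -34.8/62.2 ≈ -0.5595.
Arc elasticity E = %Δq/%Δp ≈ 0.7491/-0.5595 ≈ -1.34.
|E| > 1: demand is elastic over this range.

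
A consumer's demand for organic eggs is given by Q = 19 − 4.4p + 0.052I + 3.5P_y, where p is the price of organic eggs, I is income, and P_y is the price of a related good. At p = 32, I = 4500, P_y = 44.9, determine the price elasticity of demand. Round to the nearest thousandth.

First evaluate Q: 19 − 4.4(32) + 0.052(4500) + 3.5(44.9) = 19 − 140.8 + 234 + 157.15 = 269.35.
∂Q/∂p = −4.4, so E_p = (−4.4)·(32/269.35) ≈ -0.523.
|E_p| < 1: demand is inelastic.

-0.523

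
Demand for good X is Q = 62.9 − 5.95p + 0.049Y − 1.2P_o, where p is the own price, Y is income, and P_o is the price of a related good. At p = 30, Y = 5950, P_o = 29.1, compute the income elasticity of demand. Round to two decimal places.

First evaluate Q: 62.9 − 5.95(30) + 0.049(5950) − 1.2(29.1) = 62.9 − 178.5 + 291.55 − 34.92 = 141.03.
∂Q/∂Y = +0.049, so E_I = 0.049·(5950/141.03) ≈ 2.07.
E_I > 1: normal good (luxury).

2.07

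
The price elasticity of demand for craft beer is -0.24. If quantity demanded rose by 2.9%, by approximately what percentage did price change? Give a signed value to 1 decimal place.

%ΔQ ≈ E × %ΔP ⇒ %ΔP = %ΔQ / E = (2.9%)/(-0.24) ≈ -12.1%.

-12.1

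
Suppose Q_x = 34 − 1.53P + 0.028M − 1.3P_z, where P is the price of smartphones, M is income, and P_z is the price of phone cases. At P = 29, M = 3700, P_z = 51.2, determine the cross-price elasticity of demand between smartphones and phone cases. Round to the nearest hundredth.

-2.50

Evaluating quantity at (P, M, P_z) gives Q_x = 34 − 1.53(29) + 0.028(3700) − 1.3(51.2) = 34 − 44.37 + 103.6 − 66.56 = 26.67.
∂Q_x/∂P_z = −1.3, so E_xy = -1.3·(51.2/26.67) ≈ -2.50.
E_xy < 0: the goods are complements.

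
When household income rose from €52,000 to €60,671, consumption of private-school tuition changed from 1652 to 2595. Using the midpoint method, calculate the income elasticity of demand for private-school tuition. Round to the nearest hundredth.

%ΔQ = (2595 − 1652)/[(1652+2595)/2] = 943/2123.5 ≈ 0.4441.
%ΔY = (60,671 − 52,000)/[(52,000+60,671)/2] = 8671/56335.5 ≈ 0.1539.
E_I = %ΔQ/%ΔY ≈ 2.89.
E_I > 1: normal good (luxury).

2.89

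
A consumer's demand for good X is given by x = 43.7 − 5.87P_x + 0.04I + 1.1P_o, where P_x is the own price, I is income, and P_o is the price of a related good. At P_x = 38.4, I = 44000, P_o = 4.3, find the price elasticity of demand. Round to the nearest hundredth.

At the given point, x = 43.7 − 5.87(38.4) + 0.04(44000) + 1.1(4.3) = 43.7 − 225.408 + 1760 + 4.73 = 1583.022.
∂x/∂P_x = −5.87, so E_p = (−5.87)·(38.4/1583.022) ≈ -0.14.
|E_p| < 1: demand is inelastic.

-0.14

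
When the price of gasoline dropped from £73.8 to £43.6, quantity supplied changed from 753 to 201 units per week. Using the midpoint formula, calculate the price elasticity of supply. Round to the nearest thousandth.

2.249

%Δq = (201 − 753)/[(753 + 201)/2] = -552/477 ≈ -1.1572.
%Δp = (43.6 − 73.8)/[(73.8 + 43.6)/2] = -30.2/58.7 ≈ -0.5145.
Arc elasticity E = %Δq/%Δp ≈ -1.1572/-0.5145 ≈ 2.249.
|E| > 1: supply is elastic over this range.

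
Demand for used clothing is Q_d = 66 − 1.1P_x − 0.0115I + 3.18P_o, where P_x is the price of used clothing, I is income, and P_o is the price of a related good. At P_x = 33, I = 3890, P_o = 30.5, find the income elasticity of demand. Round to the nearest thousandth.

-0.546

Q_d = 66 − 1.1(33) − 0.0115(3890) + 3.18(30.5) = 66 − 36.3 − 44.735 + 96.99 = 81.955.
∂Q_d/∂I = −0.0115, so E_I = -0.0115·(3890/81.955) ≈ -0.546.
E_I < 0: inferior good.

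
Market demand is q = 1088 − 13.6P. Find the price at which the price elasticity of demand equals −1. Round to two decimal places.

For linear demand q = a − bP, E = −bP/(a − bP). |E| = 1 ⇒ bP = a − bP ⇒ P = a/(2b).
P = 1088/(2·13.6) = 40.00.

40.00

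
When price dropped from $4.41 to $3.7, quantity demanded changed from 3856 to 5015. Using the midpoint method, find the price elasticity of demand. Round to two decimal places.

-1.49

%Δq = (5015 − 3856)/[(3856 + 5015)/2] = 1159/4435.5 ≈ 0.2613.
%Δp = (3.7 − 4.41)/[(4.41 + 3.7)/2] = -0.71/4.055 ≈ -0.1751.
Arc elasticity E = %Δq/%Δp ≈ 0.2613/-0.1751 ≈ -1.49.
|E| > 1: demand is elastic over this range.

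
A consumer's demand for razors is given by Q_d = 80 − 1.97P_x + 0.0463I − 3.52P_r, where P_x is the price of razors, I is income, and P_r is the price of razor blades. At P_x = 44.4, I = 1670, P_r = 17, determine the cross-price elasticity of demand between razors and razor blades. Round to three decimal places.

First evaluate Q_d: 80 − 1.97(44.4) + 0.0463(1670) − 3.52(17) = 80 − 87.468 + 77.321 − 59.84 = 10.013.
∂Q_d/∂P_r = −3.52, so E_xy = -3.52·(17/10.013) ≈ -5.976.
E_xy < 0: the goods are complements.

-5.976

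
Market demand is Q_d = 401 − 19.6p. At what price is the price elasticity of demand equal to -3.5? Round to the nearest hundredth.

15.91

Set −bp/(a − bp) = −3.5 ⇒ bp = 3.5(a − bp) ⇒ bp(1+3.5) = 3.5·a.
p = 3.5·401/(19.6·4.5) ≈ 15.91.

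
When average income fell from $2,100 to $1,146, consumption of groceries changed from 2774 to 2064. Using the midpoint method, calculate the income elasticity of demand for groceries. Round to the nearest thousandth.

0.499

%ΔQ = (2064 − 2774)/[(2774+2064)/2] = -710/2419 ≈ -0.2935.
%ΔI = (1,146 − 2,100)/[(2,100+1,146)/2] = -954/1623 ≈ -0.5878.
E_I = %ΔQ/%ΔI ≈ 0.499.
E_I ∈ (0,1): normal good (necessity).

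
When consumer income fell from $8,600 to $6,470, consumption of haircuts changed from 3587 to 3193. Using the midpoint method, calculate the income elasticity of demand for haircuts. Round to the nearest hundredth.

0.41

%ΔQ = (3193 − 3587)/[(3587+3193)/2] = -394/3390 ≈ -0.1162.
%ΔI = (6,470 − 8,600)/[(8,600+6,470)/2] = -2130/7535 ≈ -0.2827.
E_I = %ΔQ/%ΔI ≈ 0.41.
E_I ∈ (0,1): normal good (necessity).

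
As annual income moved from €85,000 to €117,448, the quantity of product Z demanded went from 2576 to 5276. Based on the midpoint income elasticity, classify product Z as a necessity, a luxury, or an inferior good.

%ΔQ = (5276 − 2576)/[(2576+5276)/2] = 2700/3926 ≈ 0.6877.
%ΔI = (117,448 − 85,000)/[(85,000+117,448)/2] = 32448/101224 ≈ 0.3206.
E_I = %ΔQ/%ΔI ≈ 2.145.
E_I > 1: normal good (luxury).

luxury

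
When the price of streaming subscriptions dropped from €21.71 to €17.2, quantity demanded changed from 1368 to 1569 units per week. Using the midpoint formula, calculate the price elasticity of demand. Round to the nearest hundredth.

-0.59

%Δq = (1569 − 1368)/[(1368 + 1569)/2] = 201/1468.5 ≈ 0.1369.
%Δp = (17.2 − 21.71)/[(21.71 + 17.2)/2] = -4.51/19.455 ≈ -0.2318.
Arc elasticity E = %Δq/%Δp ≈ 0.1369/-0.2318 ≈ -0.59.
|E| < 1: demand is inelastic over this range.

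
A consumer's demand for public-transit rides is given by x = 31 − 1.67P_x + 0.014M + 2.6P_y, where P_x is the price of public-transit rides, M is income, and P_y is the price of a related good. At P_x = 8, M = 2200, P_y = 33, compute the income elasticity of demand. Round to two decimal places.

At the given point, x = 31 − 1.67(8) + 0.014(2200) + 2.6(33) = 31 − 13.36 + 30.8 + 85.8 = 134.24.
∂x/∂M = +0.014, so E_I = 0.014·(2200/134.24) ≈ 0.23.
E_I ∈ (0,1): normal good (necessity).

0.23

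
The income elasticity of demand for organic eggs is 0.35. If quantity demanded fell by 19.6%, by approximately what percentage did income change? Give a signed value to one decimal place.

-56.0

%ΔQ ≈ E × %ΔI ⇒ %ΔI = %ΔQ / E = (-19.6%)/(0.35) = -56.0%.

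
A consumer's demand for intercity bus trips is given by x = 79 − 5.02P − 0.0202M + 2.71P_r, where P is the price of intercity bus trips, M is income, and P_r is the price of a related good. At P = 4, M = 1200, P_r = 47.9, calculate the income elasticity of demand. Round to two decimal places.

Evaluating quantity at (P, M, P_r) gives x = 79 − 5.02(4) − 0.0202(1200) + 2.71(47.9) = 79 − 20.08 − 24.24 + 129.809 = 164.489.
∂x/∂M = −0.0202, so E_I = -0.0202·(1200/164.489) ≈ -0.15.
E_I < 0: inferior good.

-0.15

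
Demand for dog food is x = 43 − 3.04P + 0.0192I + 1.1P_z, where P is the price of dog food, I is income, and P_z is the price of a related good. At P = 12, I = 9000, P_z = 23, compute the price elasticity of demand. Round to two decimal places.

At the given point, x = 43 − 3.04(12) + 0.0192(9000) + 1.1(23) = 43 − 36.48 + 172.8 + 25.3 = 204.62.
∂x/∂P = −3.04, so E_p = (−3.04)·(12/204.62) ≈ -0.18.
|E_p| < 1: demand is inelastic.

-0.18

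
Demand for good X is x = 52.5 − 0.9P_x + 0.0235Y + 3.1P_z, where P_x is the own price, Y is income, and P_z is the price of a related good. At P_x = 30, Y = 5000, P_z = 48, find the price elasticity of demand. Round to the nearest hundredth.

Substituting, x = 52.5 − 0.9(30) + 0.0235(5000) + 3.1(48) = 52.5 − 27 + 117.5 + 148.8 = 291.8.
∂x/∂P_x = −0.9, so E_p = (−0.9)·(30/291.8) ≈ -0.09.
|E_p| < 1: demand is inelastic.

-0.09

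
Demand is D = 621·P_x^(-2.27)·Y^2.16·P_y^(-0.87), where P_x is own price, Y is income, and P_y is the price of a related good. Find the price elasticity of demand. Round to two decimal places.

For a Cobb–Douglas (constant-elasticity) form D = A·P_x^α·…, the elasticity with respect to P_x equals the exponent α at every point.
Here the exponent on P_x is -2.27, so the price elasticity of demand is -2.27.

-2.27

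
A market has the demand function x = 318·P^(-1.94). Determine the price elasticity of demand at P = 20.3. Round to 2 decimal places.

For a Cobb–Douglas (constant-elasticity) form x = A·P^α·…, the elasticity with respect to P equals the exponent α at every point.
Here the exponent on P is -1.94, so the price elasticity of demand is -1.94.

-1.94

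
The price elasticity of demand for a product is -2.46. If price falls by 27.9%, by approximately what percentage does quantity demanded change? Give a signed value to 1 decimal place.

%ΔQ ≈ E × %ΔP = (-2.46) × (-27.9%) ≈ 68.6%.

68.6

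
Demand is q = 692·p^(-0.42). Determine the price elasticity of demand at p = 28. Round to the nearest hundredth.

-0.42

For a Cobb–Douglas (constant-elasticity) form q = A·p^α·…, the elasticity with respect to p equals the exponent α at every point.
Here the exponent on p is -0.42, so the price elasticity of demand is -0.42.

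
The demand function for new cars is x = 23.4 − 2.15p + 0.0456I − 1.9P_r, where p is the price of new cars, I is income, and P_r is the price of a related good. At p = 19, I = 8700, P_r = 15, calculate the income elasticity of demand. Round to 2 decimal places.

First evaluate x: 23.4 − 2.15(19) + 0.0456(8700) − 1.9(15) = 23.4 − 40.85 + 396.72 − 28.5 = 350.77.
∂x/∂I = +0.0456, so E_I = 0.0456·(8700/350.77) ≈ 1.13.
E_I > 1: normal good (luxury).

1.13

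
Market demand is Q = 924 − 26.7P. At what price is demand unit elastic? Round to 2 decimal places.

For linear demand Q = a − bP, E = −bP/(a − bP). |E| = 1 ⇒ bP = a − bP ⇒ P = a/(2b).
P = 924/(2·26.7) ≈ 17.30.

17.30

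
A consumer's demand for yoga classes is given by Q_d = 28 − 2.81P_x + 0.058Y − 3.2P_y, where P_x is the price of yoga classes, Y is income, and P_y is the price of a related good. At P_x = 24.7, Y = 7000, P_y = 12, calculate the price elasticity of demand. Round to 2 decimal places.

First evaluate Q_d: 28 − 2.81(24.7) + 0.058(7000) − 3.2(12) = 28 − 69.407 + 406 − 38.4 = 326.193.
∂Q_d/∂P_x = −2.81, so E_p = (−2.81)·(24.7/326.193) ≈ -0.21.
|E_p| < 1: demand is inelastic.

-0.21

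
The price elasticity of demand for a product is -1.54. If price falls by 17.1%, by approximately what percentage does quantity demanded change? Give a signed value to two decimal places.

26.33

%ΔQ ≈ E × %ΔP = (-1.54) × (-17.1%) ≈ 26.33%.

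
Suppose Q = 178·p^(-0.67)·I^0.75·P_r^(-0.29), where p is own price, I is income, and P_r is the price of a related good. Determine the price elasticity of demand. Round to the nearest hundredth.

For a Cobb–Douglas (constant-elasticity) form Q = A·p^α·…, the elasticity with respect to p equals the exponent α at every point.
Here the exponent on p is -0.67, so the price elasticity of demand is -0.67.

-0.67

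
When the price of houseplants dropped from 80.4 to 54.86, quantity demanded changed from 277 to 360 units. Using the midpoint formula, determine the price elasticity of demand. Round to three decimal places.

%ΔQ = (360 − 277)/[(277 + 360)/2] = 83/318.5 ≈ 0.2606.
%Δp = (54.86 − 80.4)/[(80.4 + 54.86)/2] = -25.54/67.63 ≈ -0.3776.
Arc elasticity E = %ΔQ/%Δp ≈ 0.2606/-0.3776 ≈ -0.690.
|E| < 1: demand is inelastic over this range.

-0.690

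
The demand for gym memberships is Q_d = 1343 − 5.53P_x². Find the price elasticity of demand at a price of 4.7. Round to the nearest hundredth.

-0.20

At P_x = 4.7, Q_d = 1220.8423.
dQ_d/dP_x = −2·5.53·P_x = −51.982.
Point elasticity E = (dQ_d/dP_x)·(P_x/Q_d) = -51.982 × 4.7/1220.8423 ≈ -0.20.
|E| < 1, so demand is inelastic at this price.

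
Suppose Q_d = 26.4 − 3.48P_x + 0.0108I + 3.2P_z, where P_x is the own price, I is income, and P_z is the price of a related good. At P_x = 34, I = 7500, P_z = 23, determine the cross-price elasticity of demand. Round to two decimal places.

Substituting, Q_d = 26.4 − 3.48(34) + 0.0108(7500) + 3.2(23) = 26.4 − 118.32 + 81 + 73.6 = 62.68.
∂Q_d/∂P_z = +3.2, so E_xy = 3.2·(23/62.68) ≈ 1.17.
E_xy > 0: the goods are substitutes.

1.17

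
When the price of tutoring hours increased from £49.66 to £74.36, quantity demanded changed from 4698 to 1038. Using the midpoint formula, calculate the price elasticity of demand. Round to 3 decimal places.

%Δq = (1038 − 4698)/[(4698 + 1038)/2] = -3660/2868 ≈ -1.2762.
%ΔP = (74.36 − 49.66)/[(49.66 + 74.36)/2] = 24.7/62.01 ≈ 0.3983.
Arc elasticity E = %Δq/%ΔP ≈ -1.2762/0.3983 ≈ -3.204.
|E| > 1: demand is elastic over this range.

-3.204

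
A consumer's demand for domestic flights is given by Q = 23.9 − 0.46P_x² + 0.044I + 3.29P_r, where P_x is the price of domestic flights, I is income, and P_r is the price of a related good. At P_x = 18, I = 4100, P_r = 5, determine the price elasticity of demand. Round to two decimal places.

First evaluate Q: 23.9 − 0.46(18)² + 0.044(4100) + 3.29(5) = 23.9 − 149.04 + 180.4 + 16.45 = 71.71.
∂Q/∂P_x = −2·0.46·P_x = -16.56, so E_p = -16.56·(18/71.71) ≈ -4.16.
|E_p| > 1: demand is elastic.

-4.16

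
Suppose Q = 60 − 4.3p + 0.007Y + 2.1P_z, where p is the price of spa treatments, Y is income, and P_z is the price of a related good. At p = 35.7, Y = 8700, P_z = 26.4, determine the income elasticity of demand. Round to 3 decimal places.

Evaluating quantity at (p, Y, P_z) gives Q = 60 − 4.3(35.7) + 0.007(8700) + 2.1(26.4) = 60 − 153.51 + 60.9 + 55.44 = 22.83.
∂Q/∂Y = +0.007, so E_I = 0.007·(8700/22.83) ≈ 2.668.
E_I > 1: normal good (luxury).

2.668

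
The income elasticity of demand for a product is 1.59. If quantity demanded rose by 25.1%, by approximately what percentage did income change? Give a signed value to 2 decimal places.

%ΔQ ≈ E × %ΔI ⇒ %ΔI = %ΔQ / E = (25.1%)/(1.59) ≈ 15.79%.

15.79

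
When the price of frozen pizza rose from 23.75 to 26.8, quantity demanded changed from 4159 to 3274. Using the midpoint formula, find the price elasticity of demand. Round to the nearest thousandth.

-1.973

%Δq = (3274 − 4159)/[(4159 + 3274)/2] = -885/3716.5 ≈ -0.2381.
%Δp = (26.8 − 23.75)/[(23.75 + 26.8)/2] = 3.05/25.275 ≈ 0.1207.
Arc elasticity E = %Δq/%Δp ≈ -0.2381/0.1207 ≈ -1.973.
|E| > 1: demand is elastic over this range.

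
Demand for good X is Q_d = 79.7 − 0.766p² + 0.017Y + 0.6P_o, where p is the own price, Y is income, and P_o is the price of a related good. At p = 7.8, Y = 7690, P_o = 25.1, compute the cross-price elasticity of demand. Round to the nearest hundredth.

0.08

At the given point, Q_d = 79.7 − 0.766(7.8)² + 0.017(7690) + 0.6(25.1) = 79.7 − 46.6034 + 130.73 + 15.06 = 178.8866.
∂Q_d/∂P_o = +0.6, so E_xy = 0.6·(25.1/178.8866) ≈ 0.08.
E_xy > 0: the goods are substitutes.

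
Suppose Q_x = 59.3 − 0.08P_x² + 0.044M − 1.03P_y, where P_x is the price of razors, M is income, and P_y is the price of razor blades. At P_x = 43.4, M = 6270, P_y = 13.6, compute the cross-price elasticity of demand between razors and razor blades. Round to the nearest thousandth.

-0.082

Evaluating quantity at (P_x, M, P_y) gives Q_x = 59.3 − 0.08(43.4)² + 0.044(6270) − 1.03(13.6) = 59.3 − 150.6848 + 275.88 − 14.008 = 170.4872.
∂Q_x/∂P_y = −1.03, so E_xy = -1.03·(13.6/170.4872) ≈ -0.082.
E_xy < 0: the goods are complements.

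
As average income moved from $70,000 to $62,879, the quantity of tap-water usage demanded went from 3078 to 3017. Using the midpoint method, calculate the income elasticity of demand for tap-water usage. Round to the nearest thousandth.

0.187

%ΔQ = (3017 − 3078)/[(3078+3017)/2] = -61/3047.5 ≈ -0.0200.
%ΔM = (62,879 − 70,000)/[(70,000+62,879)/2] = -7121/66439.5 ≈ -0.1072.
E_I = %ΔQ/%ΔM ≈ 0.187.
E_I ∈ (0,1): normal good (necessity).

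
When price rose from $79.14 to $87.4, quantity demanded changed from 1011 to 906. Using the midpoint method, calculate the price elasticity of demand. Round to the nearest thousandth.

%ΔQ = (906 − 1011)/[(1011 + 906)/2] = -105/958.5 ≈ -0.1095.
%ΔP = (87.4 − 79.14)/[(79.14 + 87.4)/2] = 8.26/83.27 ≈ 0.0992.
Arc elasticity E = %ΔQ/%ΔP ≈ -0.1095/0.0992 ≈ -1.104.
|E| > 1: demand is elastic over this range.

-1.104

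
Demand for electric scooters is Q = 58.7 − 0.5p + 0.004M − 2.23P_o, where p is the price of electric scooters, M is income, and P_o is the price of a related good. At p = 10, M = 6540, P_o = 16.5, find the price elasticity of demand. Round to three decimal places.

Substituting, Q = 58.7 − 0.5(10) + 0.004(6540) − 2.23(16.5) = 58.7 − 5 + 26.16 − 36.795 = 43.065.
∂Q/∂p = −0.5, so E_p = (−0.5)·(10/43.065) ≈ -0.116.
|E_p| < 1: demand is inelastic.

-0.116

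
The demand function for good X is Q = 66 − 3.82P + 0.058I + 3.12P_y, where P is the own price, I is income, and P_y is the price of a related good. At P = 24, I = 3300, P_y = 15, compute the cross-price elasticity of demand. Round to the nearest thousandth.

Evaluating quantity at (P, I, P_y) gives Q = 66 − 3.82(24) + 0.058(3300) + 3.12(15) = 66 − 91.68 + 191.4 + 46.8 = 212.52.
∂Q/∂P_y = +3.12, so E_xy = 3.12·(15/212.52) ≈ 0.220.
E_xy > 0: the goods are substitutes.

0.220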